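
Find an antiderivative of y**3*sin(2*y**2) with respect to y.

-y**2*cos(2*y**2)/4 + sin(2*y**2)/8 + C

Let u = y², du = 2y dy; rewrite as (1/2)∫ u^1·sin(2u) du.
Now integrate by parts 1 time.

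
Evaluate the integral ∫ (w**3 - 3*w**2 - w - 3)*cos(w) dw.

w**3*sin(w) - 3*w**2*sin(w) + 3*w**2*cos(w) - 7*w*sin(w) - 6*w*cos(w) + 3*sin(w) - 7*cos(w) + C

Use integration by parts with u = w**3 - 3*w**2 - w - 3, dv = cos(w) dw, so v = sin(w).
Apply parts 3 times (tabular method): alternate signs, differentiate u down to 0, integrate dv up.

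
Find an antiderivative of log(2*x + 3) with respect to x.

x*log(2*x + 3) - x + 3*log(2*x + 3)/2 + C

Use integration by parts with u = log(2*x + 3), dv = dx.
Then du = 2/(2*x + 3) dx and v = x.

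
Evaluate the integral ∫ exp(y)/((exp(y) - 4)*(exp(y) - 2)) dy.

Let u = e^y, du = e^y dy.
The integral becomes ∫ du/((u-4)(u-2)); decompose into partial fractions.

log(exp(y) - 4)/2 - log(exp(y) - 2)/2 + C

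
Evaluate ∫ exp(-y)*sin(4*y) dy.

-exp(-y)*sin(4*y)/17 - 4*exp(-y)*cos(4*y)/17 + C

Let I denote the integral. Integrate by parts with u = sin(4*y), dv = exp(-y) dy, so v = -exp(-y): I = -exp(-y)*sin(4*y) + 4·∫ exp(-y)*cos(4*y) dy.
Apply parts again with u = cos(4*y), dv = exp(-y) dy: ∫ exp(-y)*cos(4*y) dy = -exp(-y)*cos(4*y) − 4·I. Substituting back brings back I: I = -exp(-y)*sin(4*y) - 4*exp(-y)*cos(4*y) − 16·I.
Solving for I: (1 + 16)·I equals the remaining terms, so I = (1/17)·(-exp(-y)*sin(4*y) - 4*exp(-y)*cos(4*y)).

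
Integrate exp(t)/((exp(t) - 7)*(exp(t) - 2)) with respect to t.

log(exp(t) - 7)/5 - log(exp(t) - 2)/5 + C

Let u = e^t, du = e^t dt.
The integral becomes ∫ du/((u-7)(u-2)); decompose into partial fractions.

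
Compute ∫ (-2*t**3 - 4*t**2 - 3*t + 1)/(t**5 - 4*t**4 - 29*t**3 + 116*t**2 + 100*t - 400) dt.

Factor the denominator: (t - 5)*(t - 4)*(t - 2)*(t + 2)*(t + 5).
Partial-fraction decomposition: 83/(945*(t + 5)) - 1/(72*(t + 2)) - 37/(168*(t - 2)) + 203/(108*(t - 4)) - 26/(15*(t - 5)).
Integrate each term: A/(t−a) contributes A·log|t−a|.

-26*log(t - 5)/15 + 203*log(t - 4)/108 - 37*log(t - 2)/168 - log(t + 2)/72 + 83*log(t + 5)/945 + C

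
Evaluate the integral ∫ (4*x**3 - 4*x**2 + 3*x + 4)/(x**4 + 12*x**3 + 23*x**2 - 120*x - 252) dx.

17*log(x - 3)/90 + log(x + 2)/2 - 511*log(x + 6)/18 + 317*log(x + 7)/10 + C

Factor the denominator: (x - 3)*(x + 2)*(x + 6)*(x + 7).
Partial-fraction decomposition: 317/(10*(x + 7)) - 511/(18*(x + 6)) + 1/(2*(x + 2)) + 17/(90*(x - 3)).
Integrate each term: A/(x−a) contributes A·log|x−a|.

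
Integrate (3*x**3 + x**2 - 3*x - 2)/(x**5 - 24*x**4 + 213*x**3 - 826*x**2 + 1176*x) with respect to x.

-log(x)/588 - 23213*log(x - 7)/441 + 166*log(x - 6)/3 - 97*log(x - 4)/36 - 1055/(21*x - 147) + C

Factor the denominator: x*(x - 7)**2*(x - 6)*(x - 4).
Partial-fraction decomposition: -97/(36*(x - 4)) + 166/(3*(x - 6)) - 23213/(441*(x - 7)) + 1055/(21*(x - 7)**2) - 1/(588*x).
Integrate each term; A/(x−a) gives A·log|x−a|; A/(x−a)² gives −A/(x−a).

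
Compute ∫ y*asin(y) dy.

y**2*asin(y)/2 + y*sqrt(-y**2 + 1)/4 - asin(y)/4 + C

Use integration by parts with u = arcsin(y), dv = y dy.
Then du = 1/sqrt(-y**2 + 1) dy.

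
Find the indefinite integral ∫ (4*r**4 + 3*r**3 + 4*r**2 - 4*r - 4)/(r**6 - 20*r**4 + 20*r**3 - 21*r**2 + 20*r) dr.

Factor the denominator: r*(r - 4)*(r - 1)*(r + 5)*(r**2 + 1).
Partial-fraction decomposition: -(37*r + 114)/(442*(r**2 + 1)) - 83/(260*(r + 5)) - 1/(12*(r - 1)) + 35/(51*(r - 4)) - 1/(5*r).
Integrate each term; A/(r−a) gives A·log|r−a|; the (Br+D)/(r²+p²) term gives a log and an atan.

-log(r)/5 + 35*log(r - 4)/51 - log(r - 1)/12 - 83*log(r + 5)/260 - 37*log(r**2 + 1)/884 - 57*atan(r)/221 + C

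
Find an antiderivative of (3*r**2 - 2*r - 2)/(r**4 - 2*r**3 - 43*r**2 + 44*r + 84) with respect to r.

131*log(r - 7)/520 - log(r - 2)/20 + log(r + 1)/40 - 59*log(r + 6)/260 + C

Factor the denominator: (r - 7)*(r - 2)*(r + 1)*(r + 6).
Partial-fraction decomposition: -59/(260*(r + 6)) + 1/(40*(r + 1)) - 1/(20*(r - 2)) + 131/(520*(r - 7)).
Integrate each term: A/(r−a) contributes A·log|r−a|.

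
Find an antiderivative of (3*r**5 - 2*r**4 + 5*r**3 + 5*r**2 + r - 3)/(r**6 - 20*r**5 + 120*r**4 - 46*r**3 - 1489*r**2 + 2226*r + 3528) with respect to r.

-534309*log(r - 7)/3200 + 7333*log(r - 6)/42 - 47*log(r - 4)/10 - 9*log(r + 1)/4480 + 47*log(r + 3)/600 - 15861/(80*r - 560) + C

Factor the denominator: (r - 7)**2*(r - 6)*(r - 4)*(r + 1)*(r + 3).
Partial-fraction decomposition: 47/(600*(r + 3)) - 9/(4480*(r + 1)) - 47/(10*(r - 4)) + 7333/(42*(r - 6)) - 534309/(3200*(r - 7)) + 15861/(80*(r - 7)**2).
Integrate each term; A/(r−a) gives A·log|r−a|; A/(r−a)² gives −A/(r−a).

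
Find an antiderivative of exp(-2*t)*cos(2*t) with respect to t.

Let I denote the integral. Integrate by parts with u = cos(2*t), dv = exp(-2*t) dt, so v = -exp(-2*t)/2: I = -exp(-2*t)*cos(2*t)/2 − ∫ exp(-2*t)*sin(2*t) dt.
Apply parts again with u = sin(2*t), dv = exp(-2*t) dt: ∫ exp(-2*t)*sin(2*t) dt = -exp(-2*t)*sin(2*t)/2 + I. Substituting back brings back I: I = exp(-2*t)*sin(2*t)/2 - exp(-2*t)*cos(2*t)/2 − I.
Solving for I: (1 + 1)·I equals the remaining terms, so I = (1/2)·(exp(-2*t)*sin(2*t)/2 - exp(-2*t)*cos(2*t)/2).

exp(-2*t)*sin(2*t)/4 - exp(-2*t)*cos(2*t)/4 + C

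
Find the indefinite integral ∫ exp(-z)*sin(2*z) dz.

-exp(-z)*sin(2*z)/5 - 2*exp(-z)*cos(2*z)/5 + C

Let I denote the integral. Integrate by parts with u = sin(2*z), dv = exp(-z) dz, so v = -exp(-z): I = -exp(-z)*sin(2*z) + 2·∫ exp(-z)*cos(2*z) dz.
Apply parts again with u = cos(2*z), dv = exp(-z) dz: ∫ exp(-z)*cos(2*z) dz = -exp(-z)*cos(2*z) − 2·I. Substituting back brings back I: I = -exp(-z)*sin(2*z) - 2*exp(-z)*cos(2*z) − 4·I.
Solving for I: (1 + 4)·I equals the remaining terms, so I = (1/5)·(-exp(-z)*sin(2*z) - 2*exp(-z)*cos(2*z)).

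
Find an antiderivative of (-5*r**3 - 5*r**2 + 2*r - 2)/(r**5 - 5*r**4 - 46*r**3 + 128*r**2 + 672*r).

-log(r)/336 - 1948*log(r - 7)/847 + 25*log(r - 6)/12 + 425*log(r + 4)/1936 + 23/(44*r + 176) + C

Factor the denominator: r*(r - 7)*(r - 6)*(r + 4)**2.
Partial-fraction decomposition: 425/(1936*(r + 4)) - 23/(44*(r + 4)**2) + 25/(12*(r - 6)) - 1948/(847*(r - 7)) - 1/(336*r).
Integrate each term; A/(r−a) gives A·log|r−a|; A/(r−a)² gives −A/(r−a).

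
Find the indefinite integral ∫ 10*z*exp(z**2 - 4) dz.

Let u = z**2 - 4, so du = (2*z) dz.
Rewriting, the integral becomes 5·∫ e^u du = 5·e^u.
Substituting back, u = z**2 - 4.

5*exp(z**2 - 4) + C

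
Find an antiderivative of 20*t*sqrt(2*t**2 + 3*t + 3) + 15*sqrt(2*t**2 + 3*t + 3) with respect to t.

10*(2*t**2 + 3*t + 3)**(3/2)/3 + C

Let u = 2*t**2 + 3*t + 3, so du = (4*t + 3) dt.
Rewriting, the integral becomes 5·∫ √u du = 5·(2/3)u^(3/2).
Substituting back, u = 2*t**2 + 3*t + 3.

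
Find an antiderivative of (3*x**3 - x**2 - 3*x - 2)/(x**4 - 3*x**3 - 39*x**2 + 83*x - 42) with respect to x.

Factor the denominator: (x - 7)*(x - 1)**2*(x + 6).
Partial-fraction decomposition: 668/(637*(x + 6)) - 55/(588*(x - 1)) + 1/(14*(x - 1)**2) + 319/(156*(x - 7)).
Integrate each term; A/(x−a) gives A·log|x−a|; A/(x−a)² gives −A/(x−a).

319*log(x - 7)/156 - 55*log(x - 1)/588 + 668*log(x + 6)/637 - 1/(14*x - 14) + C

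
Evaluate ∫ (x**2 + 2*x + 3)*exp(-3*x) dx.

Use integration by parts with u = x**2 + 2*x + 3, dv = exp(-3*x) dx, so v = -exp(-3*x)/3.
Apply parts 2 times (tabular method): alternate signs, differentiate u down to 0, integrate dv up.

(-9*x**2 - 24*x - 35)*exp(-3*x)/27 + C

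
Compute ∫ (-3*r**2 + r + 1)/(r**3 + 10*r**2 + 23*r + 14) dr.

-log(r + 1)/2 + 13*log(r + 2)/5 - 51*log(r + 7)/10 + C

Factor the denominator: (r + 1)*(r + 2)*(r + 7).
Partial-fraction decomposition: -51/(10*(r + 7)) + 13/(5*(r + 2)) - 1/(2*(r + 1)).
Integrate each term: A/(r−a) contributes A·log|r−a|.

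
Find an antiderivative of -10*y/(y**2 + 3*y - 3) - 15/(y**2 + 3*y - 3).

-5*log(y**2 + 3*y - 3) + C

Let u = y**2 + 3*y - 3, so du = (2*y + 3) dy.
Rewriting, the integral becomes -5·∫ 1/u du = -5·log(u).
Substituting back, u = y**2 + 3*y - 3.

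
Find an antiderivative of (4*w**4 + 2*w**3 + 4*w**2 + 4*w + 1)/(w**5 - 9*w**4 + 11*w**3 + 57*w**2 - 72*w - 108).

Factor the denominator: (w - 6)*(w - 3)**2*(w + 1)*(w + 2).
Partial-fraction decomposition: 57/(200*(w + 2)) - 3/(112*(w + 1)) - 27851/(3600*(w - 3)) - 427/(60*(w - 3)**2) + 5785/(504*(w - 6)).
Integrate each term; A/(w−a) gives A·log|w−a|; A/(w−a)² gives −A/(w−a).

5785*log(w - 6)/504 - 27851*log(w - 3)/3600 - 3*log(w + 1)/112 + 57*log(w + 2)/200 + 427/(60*w - 180) + C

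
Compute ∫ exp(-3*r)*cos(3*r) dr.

Let I denote the integral. Integrate by parts with u = cos(3*r), dv = exp(-3*r) dr, so v = -exp(-3*r)/3: I = -exp(-3*r)*cos(3*r)/3 − ∫ exp(-3*r)*sin(3*r) dr.
Apply parts again with u = sin(3*r), dv = exp(-3*r) dr: ∫ exp(-3*r)*sin(3*r) dr = -exp(-3*r)*sin(3*r)/3 + I. Substituting back brings back I: I = exp(-3*r)*sin(3*r)/3 - exp(-3*r)*cos(3*r)/3 − I.
Solving for I: (1 + 1)·I equals the remaining terms, so I = (1/2)·(exp(-3*r)*sin(3*r)/3 - exp(-3*r)*cos(3*r)/3).

exp(-3*r)*sin(3*r)/6 - exp(-3*r)*cos(3*r)/6 + C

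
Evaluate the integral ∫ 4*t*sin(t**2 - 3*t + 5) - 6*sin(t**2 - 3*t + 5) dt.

Let u = t**2 - 3*t + 5, so du = (2*t - 3) dt.
Rewriting, the integral becomes 2·∫ sin(u) du = 2·-cos(u).
Substituting back, u = t**2 - 3*t + 5.

-2*cos(t**2 - 3*t + 5) + C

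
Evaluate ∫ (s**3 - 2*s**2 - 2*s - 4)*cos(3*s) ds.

Use integration by parts with u = s**3 - 2*s**2 - 2*s - 4, dv = cos(3*s) ds, so v = sin(3*s)/3.
Apply parts 3 times (tabular method): alternate signs, differentiate u down to 0, integrate dv up.

s**3*sin(3*s)/3 - 2*s**2*sin(3*s)/3 + s**2*cos(3*s)/3 - 8*s*sin(3*s)/9 - 4*s*cos(3*s)/9 - 32*sin(3*s)/27 - 8*cos(3*s)/27 + C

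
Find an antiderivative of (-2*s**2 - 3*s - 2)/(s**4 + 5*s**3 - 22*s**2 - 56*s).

log(s)/28 - 23*log(s - 4)/132 - log(s + 2)/15 + 79*log(s + 7)/385 + C

Factor the denominator: s*(s - 4)*(s + 2)*(s + 7).
Partial-fraction decomposition: 79/(385*(s + 7)) - 1/(15*(s + 2)) - 23/(132*(s - 4)) + 1/(28*s).
Integrate each term: A/(s−a) contributes A·log|s−a|.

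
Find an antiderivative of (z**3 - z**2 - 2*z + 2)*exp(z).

Use integration by parts with u = z**3 - z**2 - 2*z + 2, dv = exp(z) dz, so v = exp(z).
Apply parts 3 times (tabular method): alternate signs, differentiate u down to 0, integrate dv up.

(z**3 - 4*z**2 + 6*z - 4)*exp(z) + C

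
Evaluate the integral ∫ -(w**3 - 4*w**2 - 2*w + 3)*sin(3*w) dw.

Use integration by parts with u = w**3 - 4*w**2 - 2*w + 3, dv = -sin(3*w) dw, so v = cos(3*w)/3.
Apply parts 3 times (tabular method): alternate signs, differentiate u down to 0, integrate dv up.

w**3*cos(3*w)/3 - w**2*sin(3*w)/3 - 4*w**2*cos(3*w)/3 + 8*w*sin(3*w)/9 - 8*w*cos(3*w)/9 + 8*sin(3*w)/27 + 35*cos(3*w)/27 + C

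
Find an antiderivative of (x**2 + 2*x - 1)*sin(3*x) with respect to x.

Use integration by parts with u = x**2 + 2*x - 1, dv = sin(3*x) dx, so v = -cos(3*x)/3.
Apply parts 2 times (tabular method): alternate signs, differentiate u down to 0, integrate dv up.

-x**2*cos(3*x)/3 + 2*x*sin(3*x)/9 - 2*x*cos(3*x)/3 + 2*sin(3*x)/9 + 11*cos(3*x)/27 + C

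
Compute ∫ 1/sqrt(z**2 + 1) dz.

Substitute z = tan(θ), so dz = sec(θ)^2 dθ and the radical becomes sqrt(z**2 + 1) = sec(θ) by the Pythagorean identity.
Integrate the resulting trig expression in θ, then back-substitute tan(θ) = z, sec(θ) = sqrt(z**2 + 1) (absorbing any constant into C).

log(z + sqrt(z**2 + 1)) + C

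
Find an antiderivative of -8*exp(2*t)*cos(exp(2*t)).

-4*sin(exp(2*t)) + C

Let u = exp(2*t), so du = (2*exp(2*t)) dt.
Rewriting, the integral becomes -4·∫ cos(u) du = -4·sin(u).
Substituting back, u = exp(2*t).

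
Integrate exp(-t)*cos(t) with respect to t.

Let I denote the integral. Integrate by parts with u = cos(t), dv = exp(-t) dt, so v = -exp(-t): I = -exp(-t)*cos(t) − ∫ exp(-t)*sin(t) dt.
Apply parts again with u = sin(t), dv = exp(-t) dt: ∫ exp(-t)*sin(t) dt = -exp(-t)*sin(t) + I. Substituting back brings back I: I = exp(-t)*sin(t) - exp(-t)*cos(t) − I.
Solving for I: (1 + 1)·I equals the remaining terms, so I = (1/2)·(exp(-t)*sin(t) - exp(-t)*cos(t)).

exp(-t)*sin(t)/2 - exp(-t)*cos(t)/2 + C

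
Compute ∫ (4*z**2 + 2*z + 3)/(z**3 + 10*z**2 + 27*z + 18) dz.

log(z + 1)/2 - 11*log(z + 3)/2 + 9*log(z + 6) + C

Factor the denominator: (z + 1)*(z + 3)*(z + 6).
Partial-fraction decomposition: 9/(z + 6) - 11/(2*(z + 3)) + 1/(2*(z + 1)).
Integrate each term: A/(z−a) contributes A·log|z−a|.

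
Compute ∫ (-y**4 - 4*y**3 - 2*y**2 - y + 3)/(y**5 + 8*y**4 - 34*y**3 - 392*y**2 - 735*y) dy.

-log(y)/245 - 775*log(y - 7)/2352 + log(y + 3)/16 + 167*log(y + 5)/240 - 1117*log(y + 7)/784 + C

Factor the denominator: y*(y - 7)*(y + 3)*(y + 5)*(y + 7).
Partial-fraction decomposition: -1117/(784*(y + 7)) + 167/(240*(y + 5)) + 1/(16*(y + 3)) - 775/(2352*(y - 7)) - 1/(245*y).
Integrate each term: A/(y−a) contributes A·log|y−a|.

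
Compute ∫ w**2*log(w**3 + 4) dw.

Let u = w**3 + 4, so du = (3*w**2) dw.
The integral becomes (1/3)·∫ log(u) du; integrate by parts with u′=log(u), dv′=du.

w**3*log(w**3 + 4)/3 - w**3/3 + 4*log(w**3 + 4)/3 + C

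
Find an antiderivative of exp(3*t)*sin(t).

Let I denote the integral. Integrate by parts with u = sin(t), dv = exp(3*t) dt, so v = exp(3*t)/3: I = exp(3*t)*sin(t)/3 − (1/3)·∫ exp(3*t)*cos(t) dt.
Apply parts again with u = cos(t), dv = exp(3*t) dt: ∫ exp(3*t)*cos(t) dt = exp(3*t)*cos(t)/3 + (1/3)·I. Substituting back brings back I: I = exp(3*t)*sin(t)/3 - exp(3*t)*cos(t)/9 − (1/9)·I.
Solving for I: (1 + 1/9)·I equals the remaining terms, so I = (9/10)·(exp(3*t)*sin(t)/3 - exp(3*t)*cos(t)/9).

3*exp(3*t)*sin(t)/10 - exp(3*t)*cos(t)/10 + C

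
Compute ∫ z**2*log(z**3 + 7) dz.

Let u = z**3 + 7, so du = (3*z**2) dz.
The integral becomes (1/3)·∫ log(u) du; integrate by parts with u′=log(u), dv′=du.

z**3*log(z**3 + 7)/3 - z**3/3 + 7*log(z**3 + 7)/3 + C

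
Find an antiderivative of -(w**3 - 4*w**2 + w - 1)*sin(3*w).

Use integration by parts with u = w**3 - 4*w**2 + w - 1, dv = -sin(3*w) dw, so v = cos(3*w)/3.
Apply parts 3 times (tabular method): alternate signs, differentiate u down to 0, integrate dv up.

w**3*cos(3*w)/3 - w**2*sin(3*w)/3 - 4*w**2*cos(3*w)/3 + 8*w*sin(3*w)/9 + w*cos(3*w)/9 - sin(3*w)/27 - cos(3*w)/27 + C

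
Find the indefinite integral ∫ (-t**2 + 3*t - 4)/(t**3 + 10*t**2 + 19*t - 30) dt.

-log(t - 1)/21 + 22*log(t + 5)/3 - 58*log(t + 6)/7 + C

Factor the denominator: (t - 1)*(t + 5)*(t + 6).
Partial-fraction decomposition: -58/(7*(t + 6)) + 22/(3*(t + 5)) - 1/(21*(t - 1)).
Integrate each term: A/(t−a) contributes A·log|t−a|.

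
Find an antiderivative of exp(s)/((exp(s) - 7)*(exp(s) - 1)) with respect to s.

Let u = e^s, du = e^s ds.
The integral becomes ∫ du/((u-7)(u-1)); decompose into partial fractions.

log(exp(s) - 7)/6 - log(exp(s) - 1)/6 + C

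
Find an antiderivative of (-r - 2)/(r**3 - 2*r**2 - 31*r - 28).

Factor the denominator: (r - 7)*(r + 1)*(r + 4).
Partial-fraction decomposition: 2/(33*(r + 4)) + 1/(24*(r + 1)) - 9/(88*(r - 7)).
Integrate each term: A/(r−a) contributes A·log|r−a|.

-9*log(r - 7)/88 + log(r + 1)/24 + 2*log(r + 4)/33 + C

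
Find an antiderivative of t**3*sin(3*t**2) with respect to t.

-t**2*cos(3*t**2)/6 + sin(3*t**2)/18 + C

Let u = t², du = 2t dt; rewrite as (1/2)∫ u^1·sin(3u) du.
Now integrate by parts 1 time.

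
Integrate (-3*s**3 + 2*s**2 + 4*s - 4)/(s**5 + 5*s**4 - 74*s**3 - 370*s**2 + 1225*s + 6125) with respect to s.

-907*log(s - 7)/4032 + 103*log(s - 5)/800 - 22079*log(s + 5)/14400 + 365*log(s + 7)/224 - 401/(240*s + 1200) + C

Factor the denominator: (s - 7)*(s - 5)*(s + 5)**2*(s + 7).
Partial-fraction decomposition: 365/(224*(s + 7)) - 22079/(14400*(s + 5)) + 401/(240*(s + 5)**2) + 103/(800*(s - 5)) - 907/(4032*(s - 7)).
Integrate each term; A/(s−a) gives A·log|s−a|; A/(s−a)² gives −A/(s−a).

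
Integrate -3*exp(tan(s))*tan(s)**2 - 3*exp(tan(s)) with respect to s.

Let u = tan(s), so du = (tan(s)**2 + 1) ds.
Rewriting, the integral becomes -3·∫ e^u du = -3·e^u.
Substituting back, u = tan(s).

-3*exp(tan(s)) + C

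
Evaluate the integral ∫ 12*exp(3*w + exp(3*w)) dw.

4*exp(exp(3*w)) + C

Let u = exp(3*w), so du = (3*exp(3*w)) dw.
Rewriting, the integral becomes 4·∫ e^u du = 4·e^u.
Substituting back, u = exp(3*w).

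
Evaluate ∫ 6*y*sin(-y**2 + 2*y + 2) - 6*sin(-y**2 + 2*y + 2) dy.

3*cos(-y**2 + 2*y + 2) + C

Let u = y**2 - 2*y - 2, so du = (2*y - 2) dy.
Rewriting, the integral becomes -3·∫ sin(u) du = -3·-cos(u).
Substituting back, u = y**2 - 2*y - 2.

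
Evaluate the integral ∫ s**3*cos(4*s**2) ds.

s**2*sin(4*s**2)/8 + cos(4*s**2)/32 + C

Let u = s², du = 2s ds; rewrite as (1/2)∫ u^1·cos(4u) du.
Now integrate by parts 1 time.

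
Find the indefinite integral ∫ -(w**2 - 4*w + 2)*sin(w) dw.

Use integration by parts with u = w**2 - 4*w + 2, dv = -sin(w) dw, so v = cos(w).
Apply parts 2 times (tabular method): alternate signs, differentiate u down to 0, integrate dv up.

w**2*cos(w) - 2*w*sin(w) - 4*w*cos(w) + 4*sin(w) + C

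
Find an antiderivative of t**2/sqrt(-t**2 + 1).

Substitute t = sin(θ), so dt = cos(θ) dθ and the radical becomes sqrt(-t**2 + 1) = cos(θ) by the Pythagorean identity.
Integrate the resulting trig expression in θ, then back-substitute θ = asin(t), sin(θ) = t, cos(θ) = sqrt(-t**2 + 1) (absorbing any constant into C).

-t*sqrt(-t**2 + 1)/2 + asin(t)/2 + C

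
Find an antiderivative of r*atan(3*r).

Use integration by parts with u = arctan(3*r), dv = r dr.
Then du = 3/(9*r**2 + 1) dr.

r**2*atan(3*r)/2 - r/6 + atan(3*r)/18 + C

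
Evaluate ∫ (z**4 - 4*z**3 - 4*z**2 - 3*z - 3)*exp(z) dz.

Use integration by parts with u = z**4 - 4*z**3 - 4*z**2 - 3*z - 3, dv = exp(z) dz, so v = exp(z).
Apply parts 4 times (tabular method): alternate signs, differentiate u down to 0, integrate dv up.

(z**4 - 8*z**3 + 20*z**2 - 43*z + 40)*exp(z) + C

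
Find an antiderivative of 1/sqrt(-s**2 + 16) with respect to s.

asin(s/4) + C

Substitute s = 4·sin(θ), so ds = 4·cos(θ) dθ and the radical becomes sqrt(-s**2 + 16) = 4·cos(θ) by the Pythagorean identity.
Integrate the resulting trig expression in θ, then back-substitute θ = asin(s/4), sin(θ) = s/4, cos(θ) = sqrt(-s**2 + 16)/4 (absorbing any constant into C).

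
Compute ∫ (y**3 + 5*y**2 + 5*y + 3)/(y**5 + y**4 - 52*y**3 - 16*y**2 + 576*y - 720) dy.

Factor the denominator: (y - 6)*(y - 2)**2*(y + 5)*(y + 6).
Partial-fraction decomposition: -21/(256*(y + 6)) + 2/(49*(y + 5)) - 2031/(12544*(y - 2)) - 41/(224*(y - 2)**2) + 13/(64*(y - 6)).
Integrate each term; A/(y−a) gives A·log|y−a|; A/(y−a)² gives −A/(y−a).

13*log(y - 6)/64 - 2031*log(y - 2)/12544 + 2*log(y + 5)/49 - 21*log(y + 6)/256 + 41/(224*y - 448) + C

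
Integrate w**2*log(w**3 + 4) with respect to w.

Let u = w**3 + 4, so du = (3*w**2) dw.
The integral becomes (1/3)·∫ log(u) du; integrate by parts with u′=log(u), dv′=du.

w**3*log(w**3 + 4)/3 - w**3/3 + 4*log(w**3 + 4)/3 + C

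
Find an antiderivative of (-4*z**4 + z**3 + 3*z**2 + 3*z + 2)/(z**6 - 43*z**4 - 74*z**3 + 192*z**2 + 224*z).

log(z)/112 - 9091*log(z - 7)/33880 + log(z - 2)/30 + log(z + 1)/72 + 3697*log(z + 4)/17424 + 175/(132*z + 528) + C

Factor the denominator: z*(z - 7)*(z - 2)*(z + 1)*(z + 4)**2.
Partial-fraction decomposition: 3697/(17424*(z + 4)) - 175/(132*(z + 4)**2) + 1/(72*(z + 1)) + 1/(30*(z - 2)) - 9091/(33880*(z - 7)) + 1/(112*z).
Integrate each term; A/(z−a) gives A·log|z−a|; A/(z−a)² gives −A/(z−a).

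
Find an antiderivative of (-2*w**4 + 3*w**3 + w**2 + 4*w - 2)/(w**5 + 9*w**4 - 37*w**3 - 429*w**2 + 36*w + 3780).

-943*log(w - 6)/2574 + 31*log(w - 3)/1080 - 811*log(w + 5)/88 + 1615*log(w + 6)/54 - 1453*log(w + 7)/65 + C

Factor the denominator: (w - 6)*(w - 3)*(w + 5)*(w + 6)*(w + 7).
Partial-fraction decomposition: -1453/(65*(w + 7)) + 1615/(54*(w + 6)) - 811/(88*(w + 5)) + 31/(1080*(w - 3)) - 943/(2574*(w - 6)).
Integrate each term: A/(w−a) contributes A·log|w−a|.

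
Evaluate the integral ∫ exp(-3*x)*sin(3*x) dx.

Let I denote the integral. Integrate by parts with u = sin(3*x), dv = exp(-3*x) dx, so v = -exp(-3*x)/3: I = -exp(-3*x)*sin(3*x)/3 + ∫ exp(-3*x)*cos(3*x) dx.
Apply parts again with u = cos(3*x), dv = exp(-3*x) dx: ∫ exp(-3*x)*cos(3*x) dx = -exp(-3*x)*cos(3*x)/3 − I. Substituting back brings back I: I = -exp(-3*x)*sin(3*x)/3 - exp(-3*x)*cos(3*x)/3 − I.
Solving for I: (1 + 1)·I equals the remaining terms, so I = (1/2)·(-exp(-3*x)*sin(3*x)/3 - exp(-3*x)*cos(3*x)/3).

-exp(-3*x)*sin(3*x)/6 - exp(-3*x)*cos(3*x)/6 + C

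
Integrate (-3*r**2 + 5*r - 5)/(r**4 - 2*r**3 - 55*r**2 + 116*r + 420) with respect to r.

Factor the denominator: (r - 6)*(r - 5)*(r + 2)*(r + 7).
Partial-fraction decomposition: 187/(780*(r + 7)) - 27/(280*(r + 2)) + 55/(84*(r - 5)) - 83/(104*(r - 6)).
Integrate each term: A/(r−a) contributes A·log|r−a|.

-83*log(r - 6)/104 + 55*log(r - 5)/84 - 27*log(r + 2)/280 + 187*log(r + 7)/780 + C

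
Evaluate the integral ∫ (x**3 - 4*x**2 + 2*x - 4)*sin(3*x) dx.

-x**3*cos(3*x)/3 + x**2*sin(3*x)/3 + 4*x**2*cos(3*x)/3 - 8*x*sin(3*x)/9 - 4*x*cos(3*x)/9 + 4*sin(3*x)/27 + 28*cos(3*x)/27 + C

Use integration by parts with u = x**3 - 4*x**2 + 2*x - 4, dv = sin(3*x) dx, so v = -cos(3*x)/3.
Apply parts 3 times (tabular method): alternate signs, differentiate u down to 0, integrate dv up.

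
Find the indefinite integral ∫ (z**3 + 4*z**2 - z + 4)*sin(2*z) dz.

Use integration by parts with u = z**3 + 4*z**2 - z + 4, dv = sin(2*z) dz, so v = -cos(2*z)/2.
Apply parts 3 times (tabular method): alternate signs, differentiate u down to 0, integrate dv up.

-z**3*cos(2*z)/2 + 3*z**2*sin(2*z)/4 - 2*z**2*cos(2*z) + 2*z*sin(2*z) + 5*z*cos(2*z)/4 - 5*sin(2*z)/8 - cos(2*z) + C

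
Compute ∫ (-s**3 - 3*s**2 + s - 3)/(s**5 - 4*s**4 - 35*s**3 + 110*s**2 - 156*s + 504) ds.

-243*log(s - 7)/1378 + 3*log(s - 3)/26 + 11*log(s + 6)/520 + 1097*log(s**2 + 4)/55120 + 209*atan(s/2)/27560 + C

Factor the denominator: (s - 7)*(s - 3)*(s + 6)*(s**2 + 4).
Partial-fraction decomposition: (1097*s + 418)/(27560*(s**2 + 4)) + 11/(520*(s + 6)) + 3/(26*(s - 3)) - 243/(1378*(s - 7)).
Integrate each term; A/(s−a) gives A·log|s−a|; the (Bs+D)/(s²+p²) term gives a log and an atan.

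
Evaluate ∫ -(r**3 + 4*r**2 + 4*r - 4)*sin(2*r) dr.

Use integration by parts with u = r**3 + 4*r**2 + 4*r - 4, dv = -sin(2*r) dr, so v = cos(2*r)/2.
Apply parts 3 times (tabular method): alternate signs, differentiate u down to 0, integrate dv up.

r**3*cos(2*r)/2 - 3*r**2*sin(2*r)/4 + 2*r**2*cos(2*r) - 2*r*sin(2*r) + 5*r*cos(2*r)/4 - 5*sin(2*r)/8 - 3*cos(2*r) + C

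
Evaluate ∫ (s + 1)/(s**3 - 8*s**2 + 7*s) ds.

Factor the denominator: s*(s - 7)*(s - 1).
Partial-fraction decomposition: -1/(3*(s - 1)) + 4/(21*(s - 7)) + 1/(7*s).
Integrate each term: A/(s−a) contributes A·log|s−a|.

log(s)/7 + 4*log(s - 7)/21 - log(s - 1)/3 + C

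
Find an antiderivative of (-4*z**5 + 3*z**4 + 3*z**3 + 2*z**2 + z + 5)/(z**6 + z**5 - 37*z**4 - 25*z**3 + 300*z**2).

Factor the denominator: z**2*(z - 5)*(z - 3)*(z + 4)*(z + 5).
Partial-fraction decomposition: -281/(40*(z + 5)) + 4705/(1008*(z + 4)) + 311/(504*(z - 3)) - 1019/(450*(z - 5)) + 17/(3600*z) + 1/(60*z**2).
Integrate each term; A/(z−a) gives A·log|z−a|; A/(z−a)² gives −A/(z−a).

17*log(z)/3600 - 1019*log(z - 5)/450 + 311*log(z - 3)/504 + 4705*log(z + 4)/1008 - 281*log(z + 5)/40 - 1/(60*z) + C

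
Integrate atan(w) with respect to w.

w*atan(w) - log(w**2 + 1)/2 + C

Use integration by parts with u = arctan(w), dv = dw.
Then du = 1/(w**2 + 1) dw.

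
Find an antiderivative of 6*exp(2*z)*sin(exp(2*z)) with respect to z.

-3*cos(exp(2*z)) + C

Let u = exp(2*z), so du = (2*exp(2*z)) dz.
Rewriting, the integral becomes 3·∫ sin(u) du = 3·-cos(u).
Substituting back, u = exp(2*z).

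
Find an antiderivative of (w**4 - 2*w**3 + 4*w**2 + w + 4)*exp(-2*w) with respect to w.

(-2*w**4 - 8*w**2 - 10*w - 13)*exp(-2*w)/4 + C

Use integration by parts with u = w**4 - 2*w**3 + 4*w**2 + w + 4, dv = exp(-2*w) dw, so v = -exp(-2*w)/2.
Apply parts 4 times (tabular method): alternate signs, differentiate u down to 0, integrate dv up.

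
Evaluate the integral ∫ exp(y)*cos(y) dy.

exp(y)*sin(y)/2 + exp(y)*cos(y)/2 + C

Let I denote the integral. Integrate by parts with u = cos(y), dv = exp(y) dy, so v = exp(y): I = exp(y)*cos(y) + ∫ exp(y)*sin(y) dy.
Apply parts again with u = sin(y), dv = exp(y) dy: ∫ exp(y)*sin(y) dy = exp(y)*sin(y) − I. Substituting back brings back I: I = exp(y)*sin(y) + exp(y)*cos(y) − I.
Solving for I: (1 + 1)·I equals the remaining terms, so I = (1/2)·(exp(y)*sin(y) + exp(y)*cos(y)).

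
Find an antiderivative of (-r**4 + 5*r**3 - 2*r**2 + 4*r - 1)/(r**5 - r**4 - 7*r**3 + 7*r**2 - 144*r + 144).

Factor the denominator: (r - 4)*(r - 1)*(r + 4)*(r**2 + 9).
Partial-fraction decomposition: -(21*r - 61)/(50*(r**2 + 9)) - 5/(8*(r + 4)) - 1/(30*(r - 1)) + 47/(600*(r - 4)).
Integrate each term; A/(r−a) gives A·log|r−a|; the (Br+D)/(r²+p²) term gives a log and an atan.

47*log(r - 4)/600 - log(r - 1)/30 - 5*log(r + 4)/8 - 21*log(r**2 + 9)/100 + 61*atan(r/3)/150 + C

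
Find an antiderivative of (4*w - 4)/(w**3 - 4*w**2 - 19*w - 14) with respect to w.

Factor the denominator: (w - 7)*(w + 1)*(w + 2).
Partial-fraction decomposition: -4/(3*(w + 2)) + 1/(w + 1) + 1/(3*(w - 7)).
Integrate each term: A/(w−a) contributes A·log|w−a|.

log(w - 7)/3 + log(w + 1) - 4*log(w + 2)/3 + C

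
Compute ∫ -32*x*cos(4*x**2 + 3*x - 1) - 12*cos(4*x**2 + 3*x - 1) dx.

Let u = 4*x**2 + 3*x - 1, so du = (8*x + 3) dx.
Rewriting, the integral becomes -4·∫ cos(u) du = -4·sin(u).
Substituting back, u = 4*x**2 + 3*x - 1.

-4*sin(4*x**2 + 3*x - 1) + C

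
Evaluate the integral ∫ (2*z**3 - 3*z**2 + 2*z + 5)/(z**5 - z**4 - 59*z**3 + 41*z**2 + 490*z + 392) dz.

Factor the denominator: (z - 7)*(z - 4)*(z + 1)*(z + 2)*(z + 7).
Partial-fraction decomposition: -421/(2310*(z + 7)) + 1/(10*(z + 2)) - 1/(120*(z + 1)) - 31/(330*(z - 4)) + 31/(168*(z - 7)).
Integrate each term: A/(z−a) contributes A·log|z−a|.

31*log(z - 7)/168 - 31*log(z - 4)/330 - log(z + 1)/120 + log(z + 2)/10 - 421*log(z + 7)/2310 + C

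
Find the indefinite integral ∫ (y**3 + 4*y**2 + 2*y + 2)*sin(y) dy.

-y**3*cos(y) + 3*y**2*sin(y) - 4*y**2*cos(y) + 8*y*sin(y) + 4*y*cos(y) - 4*sin(y) + 6*cos(y) + C

Use integration by parts with u = y**3 + 4*y**2 + 2*y + 2, dv = sin(y) dy, so v = -cos(y).
Apply parts 3 times (tabular method): alternate signs, differentiate u down to 0, integrate dv up.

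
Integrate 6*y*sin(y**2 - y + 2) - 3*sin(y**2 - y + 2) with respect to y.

-3*cos(y**2 - y + 2) + C

Let u = y**2 - y + 2, so du = (2*y - 1) dy.
Rewriting, the integral becomes 3·∫ sin(u) du = 3·-cos(u).
Substituting back, u = y**2 - y + 2.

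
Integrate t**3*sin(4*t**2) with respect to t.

Let u = t², du = 2t dt; rewrite as (1/2)∫ u^1·sin(4u) du.
Now integrate by parts 1 time.

-t**2*cos(4*t**2)/8 + sin(4*t**2)/32 + C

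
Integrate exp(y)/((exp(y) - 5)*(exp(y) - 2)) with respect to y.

log(exp(y) - 5)/3 - log(exp(y) - 2)/3 + C

Let u = e^y, du = e^y dy.
The integral becomes ∫ du/((u-2)(u-5)); decompose into partial fractions.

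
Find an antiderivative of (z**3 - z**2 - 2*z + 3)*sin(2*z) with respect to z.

-z**3*cos(2*z)/2 + 3*z**2*sin(2*z)/4 + z**2*cos(2*z)/2 - z*sin(2*z)/2 + 7*z*cos(2*z)/4 - 7*sin(2*z)/8 - 7*cos(2*z)/4 + C

Use integration by parts with u = z**3 - z**2 - 2*z + 3, dv = sin(2*z) dz, so v = -cos(2*z)/2.
Apply parts 3 times (tabular method): alternate signs, differentiate u down to 0, integrate dv up.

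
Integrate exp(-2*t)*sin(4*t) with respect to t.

Let I denote the integral. Integrate by parts with u = sin(4*t), dv = exp(-2*t) dt, so v = -exp(-2*t)/2: I = -exp(-2*t)*sin(4*t)/2 + 2·∫ exp(-2*t)*cos(4*t) dt.
Apply parts again with u = cos(4*t), dv = exp(-2*t) dt: ∫ exp(-2*t)*cos(4*t) dt = -exp(-2*t)*cos(4*t)/2 − 2·I. Substituting back brings back I: I = -exp(-2*t)*sin(4*t)/2 - exp(-2*t)*cos(4*t) − 4·I.
Solving for I: (1 + 4)·I equals the remaining terms, so I = (1/5)·(-exp(-2*t)*sin(4*t)/2 - exp(-2*t)*cos(4*t)).

-exp(-2*t)*sin(4*t)/10 - exp(-2*t)*cos(4*t)/5 + C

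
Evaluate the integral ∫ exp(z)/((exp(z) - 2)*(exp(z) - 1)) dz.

log(exp(z) - 2) - log(exp(z) - 1) + C

Let u = e^z, du = e^z dz.
The integral becomes ∫ du/((u-1)(u-2)); decompose into partial fractions.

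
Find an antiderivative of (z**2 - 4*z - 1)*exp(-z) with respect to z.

(-z**2 + 2*z + 3)*exp(-z) + C

Use integration by parts with u = z**2 - 4*z - 1, dv = exp(-z) dz, so v = -exp(-z).
Apply parts 2 times (tabular method): alternate signs, differentiate u down to 0, integrate dv up.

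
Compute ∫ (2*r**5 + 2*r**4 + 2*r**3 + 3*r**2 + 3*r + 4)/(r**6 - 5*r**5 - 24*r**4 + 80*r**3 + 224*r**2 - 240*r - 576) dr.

Factor the denominator: (r - 6)*(r - 4)*(r - 2)*(r + 2)**2*(r + 3).
Partial-fraction decomposition: 356/(315*(r + 3)) - 1541/(2304*(r + 2)) + 19/(96*(r + 2)**2) + 67/(320*(r - 2)) - 172/(63*(r - 4)) + 9353/(2304*(r - 6)).
Integrate each term; A/(r−a) gives A·log|r−a|; A/(r−a)² gives −A/(r−a).

9353*log(r - 6)/2304 - 172*log(r - 4)/63 + 67*log(r - 2)/320 - 1541*log(r + 2)/2304 + 356*log(r + 3)/315 - 19/(96*r + 192) + C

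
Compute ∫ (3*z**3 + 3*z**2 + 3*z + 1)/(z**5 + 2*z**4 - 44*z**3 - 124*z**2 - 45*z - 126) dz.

599*log(z - 7)/3250 + 31*log(z + 3)/150 - 557*log(z + 6)/1443 - 23*log(z**2 + 1)/9250 + 64*atan(z)/4625 + C

Factor the denominator: (z - 7)*(z + 3)*(z + 6)*(z**2 + 1).
Partial-fraction decomposition: -(23*z - 64)/(4625*(z**2 + 1)) - 557/(1443*(z + 6)) + 31/(150*(z + 3)) + 599/(3250*(z - 7)).
Integrate each term; A/(z−a) gives A·log|z−a|; the (Bz+D)/(z²+p²) term gives a log and an atan.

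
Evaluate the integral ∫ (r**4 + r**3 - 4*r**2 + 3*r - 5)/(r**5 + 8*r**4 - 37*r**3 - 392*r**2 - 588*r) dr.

Factor the denominator: r*(r - 7)*(r + 2)*(r + 6)*(r + 7).
Partial-fraction decomposition: 918/(245*(r + 7)) - 913/(312*(r + 6)) - 19/(360*(r + 2)) + 1282/(5733*(r - 7)) + 5/(588*r).
Integrate each term: A/(r−a) contributes A·log|r−a|.

5*log(r)/588 + 1282*log(r - 7)/5733 - 19*log(r + 2)/360 - 913*log(r + 6)/312 + 918*log(r + 7)/245 + C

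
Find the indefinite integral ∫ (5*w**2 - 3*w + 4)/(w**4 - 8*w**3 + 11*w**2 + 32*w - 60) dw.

Factor the denominator: (w - 5)*(w - 3)*(w - 2)*(w + 2).
Partial-fraction decomposition: -3/(14*(w + 2)) + 3/(2*(w - 2)) - 4/(w - 3) + 19/(7*(w - 5)).
Integrate each term: A/(w−a) contributes A·log|w−a|.

19*log(w - 5)/7 - 4*log(w - 3) + 3*log(w - 2)/2 - 3*log(w + 2)/14 + C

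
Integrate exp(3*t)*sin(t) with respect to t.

Let I denote the integral. Integrate by parts with u = sin(t), dv = exp(3*t) dt, so v = exp(3*t)/3: I = exp(3*t)*sin(t)/3 − (1/3)·∫ exp(3*t)*cos(t) dt.
Apply parts again with u = cos(t), dv = exp(3*t) dt: ∫ exp(3*t)*cos(t) dt = exp(3*t)*cos(t)/3 + (1/3)·I. Substituting back brings back I: I = exp(3*t)*sin(t)/3 - exp(3*t)*cos(t)/9 − (1/9)·I.
Solving for I: (1 + 1/9)·I equals the remaining terms, so I = (9/10)·(exp(3*t)*sin(t)/3 - exp(3*t)*cos(t)/9).

3*exp(3*t)*sin(t)/10 - exp(3*t)*cos(t)/10 + C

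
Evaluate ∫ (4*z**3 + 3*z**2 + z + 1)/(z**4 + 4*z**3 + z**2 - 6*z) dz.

Factor the denominator: z*(z - 1)*(z + 2)*(z + 3).
Partial-fraction decomposition: 83/(12*(z + 3)) - 7/(2*(z + 2)) + 3/(4*(z - 1)) - 1/(6*z).
Integrate each term: A/(z−a) contributes A·log|z−a|.

-log(z)/6 + 3*log(z - 1)/4 - 7*log(z + 2)/2 + 83*log(z + 3)/12 + C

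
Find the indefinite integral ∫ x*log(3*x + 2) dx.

x**2*log(3*x + 2)/2 - x**2/4 + x/3 - 2*log(3*x + 2)/9 + C

Use integration by parts with u = log(3*x + 2), dv = x dx.
Then du = 3/(3*x + 2) dx and v = x**2/2.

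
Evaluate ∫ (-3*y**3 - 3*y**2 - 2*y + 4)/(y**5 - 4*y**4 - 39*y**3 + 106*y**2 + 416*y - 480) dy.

-191*log(y - 6)/125 + 38*log(y - 5)/27 - log(y - 1)/125 + 434*log(y + 4)/3375 + 26/(75*y + 300) + C

Factor the denominator: (y - 6)*(y - 5)*(y - 1)*(y + 4)**2.
Partial-fraction decomposition: 434/(3375*(y + 4)) - 26/(75*(y + 4)**2) - 1/(125*(y - 1)) + 38/(27*(y - 5)) - 191/(125*(y - 6)).
Integrate each term; A/(y−a) gives A·log|y−a|; A/(y−a)² gives −A/(y−a).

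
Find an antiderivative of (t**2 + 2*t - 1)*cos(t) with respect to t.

Use integration by parts with u = t**2 + 2*t - 1, dv = cos(t) dt, so v = sin(t).
Apply parts 2 times (tabular method): alternate signs, differentiate u down to 0, integrate dv up.

t**2*sin(t) + 2*t*sin(t) + 2*t*cos(t) - 3*sin(t) + 2*cos(t) + C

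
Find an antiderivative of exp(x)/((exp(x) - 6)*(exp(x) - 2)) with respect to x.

log(exp(x) - 6)/4 - log(exp(x) - 2)/4 + C

Let u = e^x, du = e^x dx.
The integral becomes ∫ du/((u-2)(u-6)); decompose into partial fractions.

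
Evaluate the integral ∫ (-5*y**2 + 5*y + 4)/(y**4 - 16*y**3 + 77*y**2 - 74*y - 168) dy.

-103*log(y - 7)/12 + 73*log(y - 6)/7 - 28*log(y - 4)/15 + 3*log(y + 1)/140 + C

Factor the denominator: (y - 7)*(y - 6)*(y - 4)*(y + 1).
Partial-fraction decomposition: 3/(140*(y + 1)) - 28/(15*(y - 4)) + 73/(7*(y - 6)) - 103/(12*(y - 7)).
Integrate each term: A/(y−a) contributes A·log|y−a|.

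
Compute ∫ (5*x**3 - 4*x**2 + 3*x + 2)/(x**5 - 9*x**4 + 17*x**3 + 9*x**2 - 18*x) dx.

Factor the denominator: x*(x - 6)*(x - 3)*(x - 1)*(x + 1).
Partial-fraction decomposition: -5/(28*(x + 1)) + 3/(10*(x - 1)) - 55/(36*(x - 3)) + 478/(315*(x - 6)) - 1/(9*x).
Integrate each term: A/(x−a) contributes A·log|x−a|.

-log(x)/9 + 478*log(x - 6)/315 - 55*log(x - 3)/36 + 3*log(x - 1)/10 - 5*log(x + 1)/28 + C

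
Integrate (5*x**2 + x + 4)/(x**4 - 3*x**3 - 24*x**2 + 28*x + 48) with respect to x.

19*log(x - 6)/28 - 13*log(x - 2)/36 + 8*log(x + 1)/63 - 4*log(x + 4)/9 + C

Factor the denominator: (x - 6)*(x - 2)*(x + 1)*(x + 4).
Partial-fraction decomposition: -4/(9*(x + 4)) + 8/(63*(x + 1)) - 13/(36*(x - 2)) + 19/(28*(x - 6)).
Integrate each term: A/(x−a) contributes A·log|x−a|.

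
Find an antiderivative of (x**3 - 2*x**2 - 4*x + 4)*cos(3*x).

Use integration by parts with u = x**3 - 2*x**2 - 4*x + 4, dv = cos(3*x) dx, so v = sin(3*x)/3.
Apply parts 3 times (tabular method): alternate signs, differentiate u down to 0, integrate dv up.

x**3*sin(3*x)/3 - 2*x**2*sin(3*x)/3 + x**2*cos(3*x)/3 - 14*x*sin(3*x)/9 - 4*x*cos(3*x)/9 + 40*sin(3*x)/27 - 14*cos(3*x)/27 + C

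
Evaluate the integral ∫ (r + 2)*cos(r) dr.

r*sin(r) + 2*sin(r) + cos(r) + C

Use integration by parts with u = r + 2, dv = cos(r) dr, so v = sin(r).
Apply parts 1 times (tabular method): alternate signs, differentiate u down to 0, integrate dv up.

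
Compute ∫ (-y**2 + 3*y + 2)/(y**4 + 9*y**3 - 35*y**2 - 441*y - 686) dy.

Factor the denominator: (y - 7)*(y + 2)*(y + 7)**2.
Partial-fraction decomposition: -51/(2450*(y + 7)) - 34/(35*(y + 7)**2) + 8/(225*(y + 2)) - 13/(882*(y - 7)).
Integrate each term; A/(y−a) gives A·log|y−a|; A/(y−a)² gives −A/(y−a).

-13*log(y - 7)/882 + 8*log(y + 2)/225 - 51*log(y + 7)/2450 + 34/(35*y + 245) + C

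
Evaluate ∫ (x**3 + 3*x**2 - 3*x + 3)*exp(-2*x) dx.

(-4*x**3 - 18*x**2 - 6*x - 15)*exp(-2*x)/8 + C

Use integration by parts with u = x**3 + 3*x**2 - 3*x + 3, dv = exp(-2*x) dx, so v = -exp(-2*x)/2.
Apply parts 3 times (tabular method): alternate signs, differentiate u down to 0, integrate dv up.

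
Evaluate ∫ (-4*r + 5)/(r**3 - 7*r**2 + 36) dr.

-19*log(r - 6)/24 + 7*log(r - 3)/15 + 13*log(r + 2)/40 + C

Factor the denominator: (r - 6)*(r - 3)*(r + 2).
Partial-fraction decomposition: 13/(40*(r + 2)) + 7/(15*(r - 3)) - 19/(24*(r - 6)).
Integrate each term: A/(r−a) contributes A·log|r−a|.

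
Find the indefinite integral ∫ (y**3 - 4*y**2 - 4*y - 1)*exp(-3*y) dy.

Use integration by parts with u = y**3 - 4*y**2 - 4*y - 1, dv = exp(-3*y) dy, so v = -exp(-3*y)/3.
Apply parts 3 times (tabular method): alternate signs, differentiate u down to 0, integrate dv up.

(-y**3 + 3*y**2 + 6*y + 3)*exp(-3*y)/3 + C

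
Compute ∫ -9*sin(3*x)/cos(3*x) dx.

3*log(cos(3*x)) + C

Let u = cos(3*x), so du = (-3*sin(3*x)) dx.
Rewriting, the integral becomes 3·∫ 1/u du = 3·log(u).
Substituting back, u = cos(3*x).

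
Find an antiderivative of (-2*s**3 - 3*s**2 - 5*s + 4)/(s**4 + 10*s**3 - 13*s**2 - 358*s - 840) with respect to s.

Factor the denominator: (s - 6)*(s + 4)*(s + 5)*(s + 7).
Partial-fraction decomposition: -289/(39*(s + 7)) + 102/(11*(s + 5)) - 52/(15*(s + 4)) - 283/(715*(s - 6)).
Integrate each term: A/(s−a) contributes A·log|s−a|.

-283*log(s - 6)/715 - 52*log(s + 4)/15 + 102*log(s + 5)/11 - 289*log(s + 7)/39 + C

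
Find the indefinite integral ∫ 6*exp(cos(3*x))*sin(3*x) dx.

Let u = cos(3*x), so du = (-3*sin(3*x)) dx.
Rewriting, the integral becomes -2·∫ e^u du = -2·e^u.
Substituting back, u = cos(3*x).

-2*exp(cos(3*x)) + C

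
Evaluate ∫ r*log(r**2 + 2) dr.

Let u = r**2 + 2, so du = (2*r) dr.
The integral becomes (1/2)·∫ log(u) du; integrate by parts with u′=log(u), dv′=du.

r**2*log(r**2 + 2)/2 - r**2/2 + log(r**2 + 2) + C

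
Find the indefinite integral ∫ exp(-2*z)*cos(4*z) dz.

exp(-2*z)*sin(4*z)/5 - exp(-2*z)*cos(4*z)/10 + C

Let I denote the integral. Integrate by parts with u = cos(4*z), dv = exp(-2*z) dz, so v = -exp(-2*z)/2: I = -exp(-2*z)*cos(4*z)/2 − 2·∫ exp(-2*z)*sin(4*z) dz.
Apply parts again with u = sin(4*z), dv = exp(-2*z) dz: ∫ exp(-2*z)*sin(4*z) dz = -exp(-2*z)*sin(4*z)/2 + 2·I. Substituting back brings back I: I = exp(-2*z)*sin(4*z) - exp(-2*z)*cos(4*z)/2 − 4·I.
Solving for I: (1 + 4)·I equals the remaining terms, so I = (1/5)·(exp(-2*z)*sin(4*z) - exp(-2*z)*cos(4*z)/2).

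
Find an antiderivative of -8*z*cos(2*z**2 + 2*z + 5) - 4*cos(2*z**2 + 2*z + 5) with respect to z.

-2*sin(2*z**2 + 2*z + 5) + C

Let u = 2*z**2 + 2*z + 5, so du = (4*z + 2) dz.
Rewriting, the integral becomes -2·∫ cos(u) du = -2·sin(u).
Substituting back, u = 2*z**2 + 2*z + 5.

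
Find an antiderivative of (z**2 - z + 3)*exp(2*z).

Use integration by parts with u = z**2 - z + 3, dv = exp(2*z) dz, so v = exp(2*z)/2.
Apply parts 2 times (tabular method): alternate signs, differentiate u down to 0, integrate dv up.

(z**2 - 2*z + 4)*exp(2*z)/2 + C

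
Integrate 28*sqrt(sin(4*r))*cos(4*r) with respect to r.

14*sin(4*r)**(3/2)/3 + C

Let u = sin(4*r), so du = (4*cos(4*r)) dr.
Rewriting, the integral becomes 7·∫ √u du = 7·(2/3)u^(3/2).
Substituting back, u = sin(4*r).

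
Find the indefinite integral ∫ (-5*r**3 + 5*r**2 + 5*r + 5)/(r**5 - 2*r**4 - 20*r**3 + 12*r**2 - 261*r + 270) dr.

-173*log(r - 6)/495 - log(r - 1)/30 + 365*log(r + 5)/1122 + 22*log(r**2 + 9)/765 - 317*atan(r/3)/765 + C

Factor the denominator: (r - 6)*(r - 1)*(r + 5)*(r**2 + 9).
Partial-fraction decomposition: (44*r - 951)/(765*(r**2 + 9)) + 365/(1122*(r + 5)) - 1/(30*(r - 1)) - 173/(495*(r - 6)).
Integrate each term; A/(r−a) gives A·log|r−a|; the (Br+D)/(r²+p²) term gives a log and an atan.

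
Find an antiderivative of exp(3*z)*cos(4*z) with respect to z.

4*exp(3*z)*sin(4*z)/25 + 3*exp(3*z)*cos(4*z)/25 + C

Let I denote the integral. Integrate by parts with u = cos(4*z), dv = exp(3*z) dz, so v = exp(3*z)/3: I = exp(3*z)*cos(4*z)/3 + (4/3)·∫ exp(3*z)*sin(4*z) dz.
Apply parts again with u = sin(4*z), dv = exp(3*z) dz: ∫ exp(3*z)*sin(4*z) dz = exp(3*z)*sin(4*z)/3 − (4/3)·I. Substituting back brings back I: I = 4*exp(3*z)*sin(4*z)/9 + exp(3*z)*cos(4*z)/3 − (16/9)·I.
Solving for I: (1 + 16/9)·I equals the remaining terms, so I = (9/25)·(4*exp(3*z)*sin(4*z)/9 + exp(3*z)*cos(4*z)/3).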